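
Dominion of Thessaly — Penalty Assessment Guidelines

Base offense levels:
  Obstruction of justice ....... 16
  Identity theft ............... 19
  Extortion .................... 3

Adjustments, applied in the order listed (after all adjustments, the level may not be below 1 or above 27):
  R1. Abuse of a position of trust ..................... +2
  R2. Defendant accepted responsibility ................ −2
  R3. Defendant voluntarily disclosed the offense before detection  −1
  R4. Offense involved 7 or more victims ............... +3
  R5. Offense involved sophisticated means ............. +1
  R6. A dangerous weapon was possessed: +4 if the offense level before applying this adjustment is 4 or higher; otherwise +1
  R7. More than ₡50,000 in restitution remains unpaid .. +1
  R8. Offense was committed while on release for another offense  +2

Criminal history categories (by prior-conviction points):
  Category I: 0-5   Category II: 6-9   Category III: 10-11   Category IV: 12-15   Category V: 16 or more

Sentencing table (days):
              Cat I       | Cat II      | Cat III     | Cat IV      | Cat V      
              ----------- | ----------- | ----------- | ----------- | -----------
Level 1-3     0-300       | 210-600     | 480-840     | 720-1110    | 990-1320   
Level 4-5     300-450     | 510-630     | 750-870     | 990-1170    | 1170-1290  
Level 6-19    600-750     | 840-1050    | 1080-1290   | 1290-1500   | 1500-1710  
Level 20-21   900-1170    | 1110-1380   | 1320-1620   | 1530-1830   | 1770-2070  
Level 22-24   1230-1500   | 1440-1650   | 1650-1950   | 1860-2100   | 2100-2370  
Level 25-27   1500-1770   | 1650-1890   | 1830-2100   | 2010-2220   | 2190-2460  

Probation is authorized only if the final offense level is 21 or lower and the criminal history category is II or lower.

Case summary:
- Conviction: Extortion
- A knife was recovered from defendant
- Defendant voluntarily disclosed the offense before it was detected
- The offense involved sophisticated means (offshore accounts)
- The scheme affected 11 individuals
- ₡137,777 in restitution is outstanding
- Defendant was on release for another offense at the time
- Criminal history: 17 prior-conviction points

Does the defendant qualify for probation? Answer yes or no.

No

Base offense level for extortion: 3.
R2 does not apply.
R3 applies: 3 − 1 = 2.
R4 applies: 2 + 3 = 5.
R5 applies: 5 + 1 = 6.
R6 applies (level before this adjustment is 6 ≥ 4, so +4): 6 + 4 = 10.
R7 applies: 10 + 1 = 11.
R8 applies: 11 + 2 = 13.
Final offense level: 13.
Criminal history: 17 prior points → Category V (16+).
Level 13 falls in the 6-19 band.
Grid: Level 6-19 × Category V = 1500-1710 days.
Probation check: level 13 ≤ 21 and category V > II → not eligible.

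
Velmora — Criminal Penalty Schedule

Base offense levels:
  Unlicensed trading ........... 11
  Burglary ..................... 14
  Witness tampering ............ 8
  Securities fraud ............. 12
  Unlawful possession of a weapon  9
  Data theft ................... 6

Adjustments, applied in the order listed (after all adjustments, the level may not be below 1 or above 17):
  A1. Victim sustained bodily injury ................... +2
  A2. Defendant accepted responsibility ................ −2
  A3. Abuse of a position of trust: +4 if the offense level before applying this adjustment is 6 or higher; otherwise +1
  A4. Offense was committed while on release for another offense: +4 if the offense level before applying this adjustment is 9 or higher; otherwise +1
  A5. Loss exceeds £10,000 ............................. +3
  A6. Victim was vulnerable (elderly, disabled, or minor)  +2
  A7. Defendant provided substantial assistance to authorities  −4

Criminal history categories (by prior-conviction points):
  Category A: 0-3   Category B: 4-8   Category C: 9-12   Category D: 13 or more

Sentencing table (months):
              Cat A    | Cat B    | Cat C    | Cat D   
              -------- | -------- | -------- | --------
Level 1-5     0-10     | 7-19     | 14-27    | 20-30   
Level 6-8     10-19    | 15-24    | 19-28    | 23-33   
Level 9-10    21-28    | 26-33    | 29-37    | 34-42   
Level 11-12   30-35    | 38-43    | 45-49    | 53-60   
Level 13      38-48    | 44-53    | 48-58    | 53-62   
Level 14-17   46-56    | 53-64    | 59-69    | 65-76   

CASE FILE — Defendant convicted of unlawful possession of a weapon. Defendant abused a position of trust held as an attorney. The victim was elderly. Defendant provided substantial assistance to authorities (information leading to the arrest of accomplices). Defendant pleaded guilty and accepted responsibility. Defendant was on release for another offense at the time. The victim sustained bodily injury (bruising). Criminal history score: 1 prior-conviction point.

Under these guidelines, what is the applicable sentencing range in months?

46-56 months

Base offense level for unlawful possession of a weapon: 9.
A1 applies: 9 + 2 = 11.
A2 applies: 11 − 2 = 9.
A3 applies (level before this adjustment is 9 ≥ 6, so +4): 9 + 4 = 13.
A4 applies (level before this adjustment is 13 ≥ 9, so +4): 13 + 4 = 17.
A6 applies: 17 + 2 = 19.
A7 applies: 19 − 4 = 15.
Final offense level: 15.
Criminal history: 1 prior point → Category A (0-3).
Level 15 falls in the 14-17 band.
Grid: Level 14-17 × Category A = 46-56 months.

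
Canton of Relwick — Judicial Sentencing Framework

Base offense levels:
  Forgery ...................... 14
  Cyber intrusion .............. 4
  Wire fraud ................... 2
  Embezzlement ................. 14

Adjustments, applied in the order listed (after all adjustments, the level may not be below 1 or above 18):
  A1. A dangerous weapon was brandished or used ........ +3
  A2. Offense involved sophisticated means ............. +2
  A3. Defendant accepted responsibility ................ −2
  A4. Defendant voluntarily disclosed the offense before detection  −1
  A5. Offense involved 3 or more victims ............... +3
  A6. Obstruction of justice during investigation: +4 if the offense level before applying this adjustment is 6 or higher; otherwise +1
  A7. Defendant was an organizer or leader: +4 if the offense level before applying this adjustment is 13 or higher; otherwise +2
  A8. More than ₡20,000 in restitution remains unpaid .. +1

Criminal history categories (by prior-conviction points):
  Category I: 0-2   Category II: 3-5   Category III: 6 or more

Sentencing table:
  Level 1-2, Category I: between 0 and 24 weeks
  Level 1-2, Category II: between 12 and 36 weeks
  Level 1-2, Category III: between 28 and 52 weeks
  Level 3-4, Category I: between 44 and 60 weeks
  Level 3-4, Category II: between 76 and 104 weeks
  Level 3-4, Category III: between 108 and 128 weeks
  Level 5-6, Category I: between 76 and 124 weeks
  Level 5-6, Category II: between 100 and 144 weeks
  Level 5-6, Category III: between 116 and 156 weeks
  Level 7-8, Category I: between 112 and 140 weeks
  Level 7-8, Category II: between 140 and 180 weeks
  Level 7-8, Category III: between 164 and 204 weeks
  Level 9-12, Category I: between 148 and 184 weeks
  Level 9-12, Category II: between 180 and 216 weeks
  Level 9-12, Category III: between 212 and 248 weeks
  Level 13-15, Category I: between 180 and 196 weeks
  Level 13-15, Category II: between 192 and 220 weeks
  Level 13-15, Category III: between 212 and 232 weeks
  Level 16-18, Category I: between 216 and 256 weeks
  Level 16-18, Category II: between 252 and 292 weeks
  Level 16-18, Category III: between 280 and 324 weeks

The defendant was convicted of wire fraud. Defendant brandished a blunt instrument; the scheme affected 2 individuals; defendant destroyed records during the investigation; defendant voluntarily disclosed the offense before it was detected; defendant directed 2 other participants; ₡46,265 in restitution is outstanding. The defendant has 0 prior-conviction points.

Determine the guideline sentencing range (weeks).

112-140 weeks

Base offense level for wire fraud: 2.
A1 applies: 2 + 3 = 5.
A4 applies: 5 − 1 = 4.
A5 does not apply.
A6 applies (level before this adjustment is 4 < 6, so +1): 4 + 1 = 5.
A7 applies (level before this adjustment is 5 < 13, so +2): 5 + 2 = 7.
A8 applies: 7 + 1 = 8.
Final offense level: 8.
Criminal history: 0 prior points → Category I (0-2).
Level 8 falls in the 7-8 band.
Grid: Level 7-8 × Category I = 112-140 weeks.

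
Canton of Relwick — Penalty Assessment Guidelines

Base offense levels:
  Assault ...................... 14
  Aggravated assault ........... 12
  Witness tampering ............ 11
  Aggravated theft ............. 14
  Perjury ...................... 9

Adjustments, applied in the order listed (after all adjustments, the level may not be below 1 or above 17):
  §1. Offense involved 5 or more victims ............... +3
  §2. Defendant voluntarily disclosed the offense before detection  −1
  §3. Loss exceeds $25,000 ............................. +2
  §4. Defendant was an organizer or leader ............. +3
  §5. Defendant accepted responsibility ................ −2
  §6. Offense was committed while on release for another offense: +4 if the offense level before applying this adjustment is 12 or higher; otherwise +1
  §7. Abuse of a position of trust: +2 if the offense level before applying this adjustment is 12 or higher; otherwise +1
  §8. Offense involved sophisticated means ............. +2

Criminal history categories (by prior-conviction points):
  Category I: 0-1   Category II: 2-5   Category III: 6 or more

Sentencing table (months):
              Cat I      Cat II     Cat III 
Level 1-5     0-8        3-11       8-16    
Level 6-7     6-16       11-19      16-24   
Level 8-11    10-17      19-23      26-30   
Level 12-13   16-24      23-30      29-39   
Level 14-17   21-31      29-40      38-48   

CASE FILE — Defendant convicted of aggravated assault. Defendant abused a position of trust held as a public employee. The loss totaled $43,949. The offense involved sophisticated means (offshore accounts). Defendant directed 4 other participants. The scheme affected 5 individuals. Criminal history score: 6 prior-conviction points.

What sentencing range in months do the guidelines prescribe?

Base offense level for aggravated assault: 12.
§1 applies: 12 + 3 = 15.
§3 applies: 15 + 2 = 17.
§4 applies: 17 + 3 = 20.
§5 does not apply.
§6 does not apply.
§7 applies (level before this adjustment is 20 ≥ 12, so +2): 20 + 2 = 22.
§8 applies: 22 + 2 = 24.
Level 24 exceeds the maximum of 17; capped at 17.
Final offense level: 17.
Criminal history: 6 prior points → Category III (6+).
Level 17 falls in the 14-17 band.
Grid: Level 14-17 × Category III = 38-48 months.

38-48 months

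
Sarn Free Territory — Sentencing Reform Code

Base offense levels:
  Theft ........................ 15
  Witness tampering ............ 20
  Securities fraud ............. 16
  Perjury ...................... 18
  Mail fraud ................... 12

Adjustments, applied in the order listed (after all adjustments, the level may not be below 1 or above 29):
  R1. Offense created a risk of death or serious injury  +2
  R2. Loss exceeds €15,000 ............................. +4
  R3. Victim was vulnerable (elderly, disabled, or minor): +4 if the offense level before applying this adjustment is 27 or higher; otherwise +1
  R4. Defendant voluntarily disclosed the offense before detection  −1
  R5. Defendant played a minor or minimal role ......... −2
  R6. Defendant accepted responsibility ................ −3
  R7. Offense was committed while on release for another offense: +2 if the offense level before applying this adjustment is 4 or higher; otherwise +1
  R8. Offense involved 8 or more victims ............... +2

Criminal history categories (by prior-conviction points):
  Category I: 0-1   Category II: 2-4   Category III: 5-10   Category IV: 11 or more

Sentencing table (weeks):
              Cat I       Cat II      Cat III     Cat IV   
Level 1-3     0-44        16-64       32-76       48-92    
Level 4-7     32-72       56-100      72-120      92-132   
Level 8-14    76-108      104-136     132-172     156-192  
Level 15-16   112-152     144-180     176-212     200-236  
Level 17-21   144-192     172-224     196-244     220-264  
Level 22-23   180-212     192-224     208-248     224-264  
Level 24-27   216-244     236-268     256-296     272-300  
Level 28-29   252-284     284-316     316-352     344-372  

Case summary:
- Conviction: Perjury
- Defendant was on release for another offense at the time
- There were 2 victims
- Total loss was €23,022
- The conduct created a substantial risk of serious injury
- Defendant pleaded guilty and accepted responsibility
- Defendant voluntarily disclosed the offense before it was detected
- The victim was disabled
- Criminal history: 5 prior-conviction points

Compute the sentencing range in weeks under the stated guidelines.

208-248 weeks

Base offense level for perjury: 18.
R1 applies: 18 + 2 = 20.
R2 applies: 20 + 4 = 24.
R3 applies (level before this adjustment is 24 < 27, so +1): 24 + 1 = 25.
R4 applies: 25 − 1 = 24.
R6 applies: 24 − 3 = 21.
R7 applies (level before this adjustment is 21 ≥ 4, so +2): 21 + 2 = 23.
R8 does not apply.
Final offense level: 23.
Criminal history: 5 prior points → Category III (5-10).
Level 23 falls in the 22-23 band.
Grid: Level 22-23 × Category III = 208-248 weeks.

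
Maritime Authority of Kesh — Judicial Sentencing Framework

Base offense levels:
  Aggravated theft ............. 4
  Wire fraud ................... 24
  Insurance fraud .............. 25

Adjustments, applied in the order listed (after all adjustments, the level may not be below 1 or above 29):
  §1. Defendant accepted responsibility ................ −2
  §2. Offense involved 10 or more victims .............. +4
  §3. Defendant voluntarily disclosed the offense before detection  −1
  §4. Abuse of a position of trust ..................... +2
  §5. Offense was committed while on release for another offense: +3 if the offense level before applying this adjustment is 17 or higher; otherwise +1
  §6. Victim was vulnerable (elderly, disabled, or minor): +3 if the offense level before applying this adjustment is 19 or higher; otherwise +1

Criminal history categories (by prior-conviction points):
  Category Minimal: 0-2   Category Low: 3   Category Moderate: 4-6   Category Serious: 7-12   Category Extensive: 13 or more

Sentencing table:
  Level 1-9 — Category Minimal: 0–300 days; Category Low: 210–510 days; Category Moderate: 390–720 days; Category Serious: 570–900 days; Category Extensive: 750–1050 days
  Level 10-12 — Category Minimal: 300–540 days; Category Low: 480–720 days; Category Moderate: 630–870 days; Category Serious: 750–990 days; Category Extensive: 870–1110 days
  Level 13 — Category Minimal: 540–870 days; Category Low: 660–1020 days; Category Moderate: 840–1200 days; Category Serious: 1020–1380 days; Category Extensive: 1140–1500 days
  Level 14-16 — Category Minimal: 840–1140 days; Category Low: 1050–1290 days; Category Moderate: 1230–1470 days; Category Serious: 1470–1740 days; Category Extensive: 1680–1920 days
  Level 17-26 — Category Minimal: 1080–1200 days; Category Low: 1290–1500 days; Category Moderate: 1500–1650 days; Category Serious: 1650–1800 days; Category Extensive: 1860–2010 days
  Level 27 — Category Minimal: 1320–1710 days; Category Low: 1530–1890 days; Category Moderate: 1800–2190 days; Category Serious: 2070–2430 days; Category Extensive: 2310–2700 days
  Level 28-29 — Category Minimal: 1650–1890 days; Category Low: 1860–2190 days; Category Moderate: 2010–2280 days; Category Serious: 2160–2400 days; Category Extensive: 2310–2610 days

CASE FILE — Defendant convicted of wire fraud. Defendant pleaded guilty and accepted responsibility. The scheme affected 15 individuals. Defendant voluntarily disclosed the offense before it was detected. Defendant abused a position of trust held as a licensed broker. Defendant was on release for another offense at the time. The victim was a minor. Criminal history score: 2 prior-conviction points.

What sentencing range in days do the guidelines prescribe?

Base offense level for wire fraud: 24.
§1 applies: 24 − 2 = 22.
§2 applies: 22 + 4 = 26.
§3 applies: 26 − 1 = 25.
§4 applies: 25 + 2 = 27.
§5 applies (level before this adjustment is 27 ≥ 17, so +3): 27 + 3 = 30.
§6 applies (level before this adjustment is 30 ≥ 19, so +3): 30 + 3 = 33.
Level 33 exceeds the maximum of 29; capped at 29.
Final offense level: 29.
Criminal history: 2 prior points → Category Minimal (0-2).
Level 29 falls in the 28-29 band.
Grid: Level 28-29 × Category Minimal = 1650-1890 days.

1650-1890 days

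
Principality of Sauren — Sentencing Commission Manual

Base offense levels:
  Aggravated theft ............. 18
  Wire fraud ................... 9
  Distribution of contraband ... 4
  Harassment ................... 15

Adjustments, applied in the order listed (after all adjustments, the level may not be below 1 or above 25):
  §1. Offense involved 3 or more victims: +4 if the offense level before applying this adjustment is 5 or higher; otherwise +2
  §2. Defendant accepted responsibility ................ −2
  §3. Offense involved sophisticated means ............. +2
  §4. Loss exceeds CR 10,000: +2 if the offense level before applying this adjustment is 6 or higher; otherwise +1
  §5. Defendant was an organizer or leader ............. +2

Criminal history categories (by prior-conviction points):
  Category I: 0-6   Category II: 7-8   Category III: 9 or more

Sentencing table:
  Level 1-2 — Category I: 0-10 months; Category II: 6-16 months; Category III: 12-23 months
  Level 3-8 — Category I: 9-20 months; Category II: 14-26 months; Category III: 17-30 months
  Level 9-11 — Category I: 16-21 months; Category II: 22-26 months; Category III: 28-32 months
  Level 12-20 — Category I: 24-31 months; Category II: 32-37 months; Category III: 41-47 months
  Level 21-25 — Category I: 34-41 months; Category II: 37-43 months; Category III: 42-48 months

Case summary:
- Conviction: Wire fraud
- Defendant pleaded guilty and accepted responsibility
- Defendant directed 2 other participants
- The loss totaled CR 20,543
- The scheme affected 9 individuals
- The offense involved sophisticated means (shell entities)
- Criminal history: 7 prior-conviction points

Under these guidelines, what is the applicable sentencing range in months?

32-37 months

Base offense level for wire fraud: 9.
§1 applies (level before this adjustment is 9 ≥ 5, so +4): 9 + 4 = 13.
§2 applies: 13 − 2 = 11.
§3 applies: 11 + 2 = 13.
§4 applies (level before this adjustment is 13 ≥ 6, so +2): 13 + 2 = 15.
§5 applies: 15 + 2 = 17.
Final offense level: 17.
Criminal history: 7 prior points → Category II (7-8).
Level 17 falls in the 12-20 band.
Grid: Level 12-20 × Category II = 32-37 months.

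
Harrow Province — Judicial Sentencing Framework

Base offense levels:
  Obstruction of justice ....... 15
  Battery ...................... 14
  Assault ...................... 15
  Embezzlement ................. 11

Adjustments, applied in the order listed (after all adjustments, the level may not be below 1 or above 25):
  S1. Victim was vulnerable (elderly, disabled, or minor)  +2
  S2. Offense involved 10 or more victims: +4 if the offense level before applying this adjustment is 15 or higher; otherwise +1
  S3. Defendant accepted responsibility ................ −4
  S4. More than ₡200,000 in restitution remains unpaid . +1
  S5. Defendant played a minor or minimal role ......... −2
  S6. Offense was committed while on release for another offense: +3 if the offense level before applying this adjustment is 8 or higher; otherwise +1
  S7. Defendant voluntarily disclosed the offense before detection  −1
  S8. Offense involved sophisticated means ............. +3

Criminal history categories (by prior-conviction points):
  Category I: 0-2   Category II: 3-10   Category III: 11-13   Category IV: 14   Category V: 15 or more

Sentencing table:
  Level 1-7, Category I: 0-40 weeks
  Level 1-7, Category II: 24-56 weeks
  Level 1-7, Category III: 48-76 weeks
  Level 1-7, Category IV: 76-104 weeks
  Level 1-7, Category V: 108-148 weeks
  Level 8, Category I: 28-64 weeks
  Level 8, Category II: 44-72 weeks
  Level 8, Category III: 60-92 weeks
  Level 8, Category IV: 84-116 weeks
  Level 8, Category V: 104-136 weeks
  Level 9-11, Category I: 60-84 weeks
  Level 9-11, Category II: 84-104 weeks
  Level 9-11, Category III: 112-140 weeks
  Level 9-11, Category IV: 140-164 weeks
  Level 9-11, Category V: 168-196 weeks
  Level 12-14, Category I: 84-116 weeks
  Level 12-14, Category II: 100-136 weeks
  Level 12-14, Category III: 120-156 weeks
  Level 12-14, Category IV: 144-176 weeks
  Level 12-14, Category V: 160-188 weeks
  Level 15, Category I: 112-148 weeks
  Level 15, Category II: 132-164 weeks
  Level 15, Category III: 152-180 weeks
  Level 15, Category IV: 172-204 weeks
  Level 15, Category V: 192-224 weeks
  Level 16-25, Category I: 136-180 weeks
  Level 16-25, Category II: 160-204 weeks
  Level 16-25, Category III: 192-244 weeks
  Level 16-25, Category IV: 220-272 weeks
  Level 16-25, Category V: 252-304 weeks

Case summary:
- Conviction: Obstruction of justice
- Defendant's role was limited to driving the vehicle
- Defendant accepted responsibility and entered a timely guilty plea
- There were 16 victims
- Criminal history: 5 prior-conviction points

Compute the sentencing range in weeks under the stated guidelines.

Base offense level for obstruction of justice: 15.
S2 applies (level before this adjustment is 15 ≥ 15, so +4): 15 + 4 = 19.
S3 applies: 19 − 4 = 15.
S4 does not apply.
S5 applies: 15 − 2 = 13.
S6 does not apply.
S7 does not apply.
Final offense level: 13.
Criminal history: 5 prior points → Category II (3-10).
Level 13 falls in the 12-14 band.
Grid: Level 12-14 × Category II = 100-136 weeks.

100-136 weeks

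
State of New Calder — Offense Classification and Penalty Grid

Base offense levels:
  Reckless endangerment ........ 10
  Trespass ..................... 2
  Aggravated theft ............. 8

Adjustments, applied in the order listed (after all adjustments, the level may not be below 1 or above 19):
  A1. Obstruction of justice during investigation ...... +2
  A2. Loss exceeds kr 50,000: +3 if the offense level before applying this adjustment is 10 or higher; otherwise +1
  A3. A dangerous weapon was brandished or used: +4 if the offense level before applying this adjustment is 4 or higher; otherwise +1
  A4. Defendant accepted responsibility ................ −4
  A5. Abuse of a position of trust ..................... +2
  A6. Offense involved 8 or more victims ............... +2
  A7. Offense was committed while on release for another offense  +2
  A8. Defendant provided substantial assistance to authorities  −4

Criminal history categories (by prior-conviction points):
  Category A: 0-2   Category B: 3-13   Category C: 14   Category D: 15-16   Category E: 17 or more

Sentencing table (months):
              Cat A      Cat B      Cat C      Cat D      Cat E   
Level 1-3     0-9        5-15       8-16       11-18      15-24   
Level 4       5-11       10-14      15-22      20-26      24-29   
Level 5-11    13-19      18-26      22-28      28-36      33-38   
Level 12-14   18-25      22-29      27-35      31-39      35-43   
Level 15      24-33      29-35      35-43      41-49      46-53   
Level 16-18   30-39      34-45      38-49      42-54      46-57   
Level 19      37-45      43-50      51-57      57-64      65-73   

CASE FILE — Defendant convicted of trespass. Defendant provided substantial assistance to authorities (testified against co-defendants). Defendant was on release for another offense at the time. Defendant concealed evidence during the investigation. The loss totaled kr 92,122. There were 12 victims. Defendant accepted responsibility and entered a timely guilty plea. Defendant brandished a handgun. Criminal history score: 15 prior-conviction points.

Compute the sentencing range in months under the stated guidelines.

Base offense level for trespass: 2.
A1 applies: 2 + 2 = 4.
A2 applies (level before this adjustment is 4 < 10, so +1): 4 + 1 = 5.
A3 applies (level before this adjustment is 5 ≥ 4, so +4): 5 + 4 = 9.
A4 applies: 9 − 4 = 5.
A5 does not apply.
A6 applies: 5 + 2 = 7.
A7 applies: 7 + 2 = 9.
A8 applies: 9 − 4 = 5.
Final offense level: 5.
Criminal history: 15 prior points → Category D (15-16).
Level 5 falls in the 5-11 band.
Grid: Level 5-11 × Category D = 28-36 months.

28-36 months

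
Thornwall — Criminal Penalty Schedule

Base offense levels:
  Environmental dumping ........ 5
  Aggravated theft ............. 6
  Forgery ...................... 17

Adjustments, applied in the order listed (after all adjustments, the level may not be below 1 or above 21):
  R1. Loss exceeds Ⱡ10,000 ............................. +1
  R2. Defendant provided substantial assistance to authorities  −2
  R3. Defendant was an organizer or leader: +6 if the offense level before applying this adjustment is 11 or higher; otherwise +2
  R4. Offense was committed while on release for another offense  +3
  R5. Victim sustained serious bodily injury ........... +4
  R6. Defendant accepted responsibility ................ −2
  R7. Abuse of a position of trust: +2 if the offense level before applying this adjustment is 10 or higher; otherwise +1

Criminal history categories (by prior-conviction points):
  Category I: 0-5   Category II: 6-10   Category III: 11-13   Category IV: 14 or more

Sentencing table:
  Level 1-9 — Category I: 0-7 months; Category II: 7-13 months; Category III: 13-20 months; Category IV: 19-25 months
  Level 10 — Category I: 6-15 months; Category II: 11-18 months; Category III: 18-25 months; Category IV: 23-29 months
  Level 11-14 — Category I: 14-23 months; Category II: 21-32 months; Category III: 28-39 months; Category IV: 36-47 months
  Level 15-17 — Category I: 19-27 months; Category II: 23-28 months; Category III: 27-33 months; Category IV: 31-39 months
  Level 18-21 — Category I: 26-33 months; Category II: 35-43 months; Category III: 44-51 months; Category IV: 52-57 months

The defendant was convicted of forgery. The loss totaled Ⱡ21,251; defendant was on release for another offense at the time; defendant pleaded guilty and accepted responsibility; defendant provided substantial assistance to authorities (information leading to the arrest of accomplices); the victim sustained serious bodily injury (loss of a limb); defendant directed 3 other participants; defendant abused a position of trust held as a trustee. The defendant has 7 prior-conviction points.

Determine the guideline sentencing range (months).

Base offense level for forgery: 17.
R1 applies: 17 + 1 = 18.
R2 applies: 18 − 2 = 16.
R3 applies (level before this adjustment is 16 ≥ 11, so +6): 16 + 6 = 22.
R4 applies: 22 + 3 = 25.
R5 applies: 25 + 4 = 29.
R6 applies: 29 − 2 = 27.
R7 applies (level before this adjustment is 27 ≥ 10, so +2): 27 + 2 = 29.
Level 29 exceeds the maximum of 21; capped at 21.
Final offense level: 21.
Criminal history: 7 prior points → Category II (6-10).
Level 21 falls in the 18-21 band.
Grid: Level 18-21 × Category II = 35-43 months.

35-43 months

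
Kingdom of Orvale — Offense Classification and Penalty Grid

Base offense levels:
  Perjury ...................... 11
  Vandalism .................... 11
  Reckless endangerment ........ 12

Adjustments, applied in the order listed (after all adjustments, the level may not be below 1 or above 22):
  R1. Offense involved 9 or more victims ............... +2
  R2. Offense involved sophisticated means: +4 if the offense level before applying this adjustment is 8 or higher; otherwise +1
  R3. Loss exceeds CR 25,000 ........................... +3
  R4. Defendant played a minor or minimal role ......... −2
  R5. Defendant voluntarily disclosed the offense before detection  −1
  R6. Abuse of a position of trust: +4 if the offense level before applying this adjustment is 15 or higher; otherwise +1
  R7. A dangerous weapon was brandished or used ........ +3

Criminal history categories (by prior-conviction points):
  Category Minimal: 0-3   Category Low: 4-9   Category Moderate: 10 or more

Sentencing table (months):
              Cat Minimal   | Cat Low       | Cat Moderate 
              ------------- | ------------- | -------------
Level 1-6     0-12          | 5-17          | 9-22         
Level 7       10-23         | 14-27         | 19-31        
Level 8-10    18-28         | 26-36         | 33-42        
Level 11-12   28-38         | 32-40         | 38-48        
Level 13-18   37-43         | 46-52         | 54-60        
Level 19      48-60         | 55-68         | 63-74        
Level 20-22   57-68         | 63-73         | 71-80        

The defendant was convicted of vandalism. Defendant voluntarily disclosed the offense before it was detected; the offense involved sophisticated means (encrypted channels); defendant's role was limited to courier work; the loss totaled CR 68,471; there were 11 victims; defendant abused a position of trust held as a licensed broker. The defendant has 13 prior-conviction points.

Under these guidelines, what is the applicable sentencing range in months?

Base offense level for vandalism: 11.
R1 applies: 11 + 2 = 13.
R2 applies (level before this adjustment is 13 ≥ 8, so +4): 13 + 4 = 17.
R3 applies: 17 + 3 = 20.
R4 applies: 20 − 2 = 18.
R5 applies: 18 − 1 = 17.
R6 applies (level before this adjustment is 17 ≥ 15, so +4): 17 + 4 = 21.
R7 does not apply.
Final offense level: 21.
Criminal history: 13 prior points → Category Moderate (10+).
Level 21 falls in the 20-22 band.
Grid: Level 20-22 × Category Moderate = 71-80 months.

71-80 months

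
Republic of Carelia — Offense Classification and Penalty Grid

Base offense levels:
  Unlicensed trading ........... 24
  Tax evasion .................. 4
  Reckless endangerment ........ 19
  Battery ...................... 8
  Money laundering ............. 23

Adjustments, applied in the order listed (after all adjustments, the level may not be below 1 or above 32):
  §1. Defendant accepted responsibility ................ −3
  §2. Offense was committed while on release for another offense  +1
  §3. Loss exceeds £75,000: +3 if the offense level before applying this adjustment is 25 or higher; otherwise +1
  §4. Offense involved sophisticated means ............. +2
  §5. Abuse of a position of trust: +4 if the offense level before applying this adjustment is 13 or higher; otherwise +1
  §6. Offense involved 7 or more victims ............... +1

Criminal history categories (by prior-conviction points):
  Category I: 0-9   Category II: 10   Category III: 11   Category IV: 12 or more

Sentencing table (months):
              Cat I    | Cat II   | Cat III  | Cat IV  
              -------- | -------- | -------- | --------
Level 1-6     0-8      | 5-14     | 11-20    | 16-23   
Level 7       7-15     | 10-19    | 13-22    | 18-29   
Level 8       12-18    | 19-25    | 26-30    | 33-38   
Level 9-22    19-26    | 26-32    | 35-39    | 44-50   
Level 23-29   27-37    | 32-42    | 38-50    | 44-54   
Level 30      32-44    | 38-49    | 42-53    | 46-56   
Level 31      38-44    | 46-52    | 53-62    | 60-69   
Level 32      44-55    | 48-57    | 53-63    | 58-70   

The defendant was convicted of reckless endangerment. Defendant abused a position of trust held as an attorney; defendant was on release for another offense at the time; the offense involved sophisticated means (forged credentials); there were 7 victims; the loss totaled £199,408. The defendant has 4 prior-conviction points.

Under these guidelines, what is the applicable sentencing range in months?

27-37 months

Base offense level for reckless endangerment: 19.
§1 does not apply.
§2 applies: 19 + 1 = 20.
§3 applies (level before this adjustment is 20 < 25, so +1): 20 + 1 = 21.
§4 applies: 21 + 2 = 23.
§5 applies (level before this adjustment is 23 ≥ 13, so +4): 23 + 4 = 27.
§6 applies: 27 + 1 = 28.
Final offense level: 28.
Criminal history: 4 prior points → Category I (0-9).
Level 28 falls in the 23-29 band.
Grid: Level 23-29 × Category I = 27-37 months.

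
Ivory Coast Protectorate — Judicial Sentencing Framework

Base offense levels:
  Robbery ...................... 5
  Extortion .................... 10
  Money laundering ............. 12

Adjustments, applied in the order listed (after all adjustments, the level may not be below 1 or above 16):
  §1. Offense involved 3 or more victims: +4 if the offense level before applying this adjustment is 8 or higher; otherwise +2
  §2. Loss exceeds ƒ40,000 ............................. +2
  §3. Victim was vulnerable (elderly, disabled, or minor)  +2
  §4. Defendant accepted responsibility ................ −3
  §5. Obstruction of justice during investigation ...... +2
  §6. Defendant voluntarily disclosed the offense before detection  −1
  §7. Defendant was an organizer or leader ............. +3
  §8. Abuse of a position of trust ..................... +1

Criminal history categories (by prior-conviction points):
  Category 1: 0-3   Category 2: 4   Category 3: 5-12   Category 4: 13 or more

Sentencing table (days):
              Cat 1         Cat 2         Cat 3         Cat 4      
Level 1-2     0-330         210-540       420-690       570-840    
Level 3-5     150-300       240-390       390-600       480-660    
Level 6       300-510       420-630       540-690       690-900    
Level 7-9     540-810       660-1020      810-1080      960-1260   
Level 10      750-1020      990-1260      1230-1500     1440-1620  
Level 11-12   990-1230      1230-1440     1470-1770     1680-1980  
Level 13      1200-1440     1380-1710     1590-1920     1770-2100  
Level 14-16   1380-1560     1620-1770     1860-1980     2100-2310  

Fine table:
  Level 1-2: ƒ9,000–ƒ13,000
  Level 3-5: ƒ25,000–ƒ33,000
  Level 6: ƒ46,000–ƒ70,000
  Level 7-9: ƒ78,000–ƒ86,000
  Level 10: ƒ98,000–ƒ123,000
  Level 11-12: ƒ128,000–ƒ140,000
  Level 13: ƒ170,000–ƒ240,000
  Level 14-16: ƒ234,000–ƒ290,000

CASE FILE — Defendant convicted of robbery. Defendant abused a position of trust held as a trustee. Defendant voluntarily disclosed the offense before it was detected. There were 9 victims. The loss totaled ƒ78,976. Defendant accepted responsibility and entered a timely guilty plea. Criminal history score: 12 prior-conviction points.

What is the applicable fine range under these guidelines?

ƒ46,000–ƒ70,000

Base offense level for robbery: 5.
§1 applies (level before this adjustment is 5 < 8, so +2): 5 + 2 = 7.
§2 applies: 7 + 2 = 9.
§3 does not apply.
§4 applies: 9 − 3 = 6.
§5 does not apply.
§6 applies: 6 − 1 = 5.
§7 does not apply.
§8 applies: 5 + 1 = 6.
Final offense level: 6.
Level 6 falls in the 6 band.
Fine table: Level 6 → ƒ46,000–ƒ70,000.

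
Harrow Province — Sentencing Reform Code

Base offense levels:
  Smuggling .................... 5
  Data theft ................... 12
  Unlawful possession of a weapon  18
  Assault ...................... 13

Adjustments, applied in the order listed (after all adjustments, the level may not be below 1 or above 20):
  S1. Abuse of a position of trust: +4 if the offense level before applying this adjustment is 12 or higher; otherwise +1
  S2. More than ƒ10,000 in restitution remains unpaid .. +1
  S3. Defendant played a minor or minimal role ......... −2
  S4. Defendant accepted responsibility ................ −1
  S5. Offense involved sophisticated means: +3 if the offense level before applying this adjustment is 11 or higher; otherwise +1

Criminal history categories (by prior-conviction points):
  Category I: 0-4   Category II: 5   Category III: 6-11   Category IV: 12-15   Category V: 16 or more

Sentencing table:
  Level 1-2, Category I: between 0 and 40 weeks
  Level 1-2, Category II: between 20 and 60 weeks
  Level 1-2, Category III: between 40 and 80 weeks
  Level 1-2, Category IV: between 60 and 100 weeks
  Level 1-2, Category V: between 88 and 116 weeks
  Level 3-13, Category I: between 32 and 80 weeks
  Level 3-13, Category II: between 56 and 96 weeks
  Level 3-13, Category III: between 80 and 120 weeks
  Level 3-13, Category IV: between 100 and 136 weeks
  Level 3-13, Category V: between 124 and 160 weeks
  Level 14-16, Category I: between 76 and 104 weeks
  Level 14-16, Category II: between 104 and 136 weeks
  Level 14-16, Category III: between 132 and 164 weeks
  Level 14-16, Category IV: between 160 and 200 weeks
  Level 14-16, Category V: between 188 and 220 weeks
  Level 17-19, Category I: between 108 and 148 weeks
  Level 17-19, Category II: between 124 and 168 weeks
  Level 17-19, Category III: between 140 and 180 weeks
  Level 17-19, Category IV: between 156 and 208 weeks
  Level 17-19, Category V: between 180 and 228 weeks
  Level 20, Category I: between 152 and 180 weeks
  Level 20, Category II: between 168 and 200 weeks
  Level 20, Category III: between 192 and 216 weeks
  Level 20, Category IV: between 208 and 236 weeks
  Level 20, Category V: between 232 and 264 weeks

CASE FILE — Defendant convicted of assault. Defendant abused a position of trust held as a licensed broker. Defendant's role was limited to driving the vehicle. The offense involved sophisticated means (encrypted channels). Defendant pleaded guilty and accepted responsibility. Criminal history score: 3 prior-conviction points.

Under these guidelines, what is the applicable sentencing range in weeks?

Base offense level for assault: 13.
S1 applies (level before this adjustment is 13 ≥ 12, so +4): 13 + 4 = 17.
S2 does not apply.
S3 applies: 17 − 2 = 15.
S4 applies: 15 − 1 = 14.
S5 applies (level before this adjustment is 14 ≥ 11, so +3): 14 + 3 = 17.
Final offense level: 17.
Criminal history: 3 prior points → Category I (0-4).
Level 17 falls in the 17-19 band.
Grid: Level 17-19 × Category I = 108-148 weeks.

108-148 weeks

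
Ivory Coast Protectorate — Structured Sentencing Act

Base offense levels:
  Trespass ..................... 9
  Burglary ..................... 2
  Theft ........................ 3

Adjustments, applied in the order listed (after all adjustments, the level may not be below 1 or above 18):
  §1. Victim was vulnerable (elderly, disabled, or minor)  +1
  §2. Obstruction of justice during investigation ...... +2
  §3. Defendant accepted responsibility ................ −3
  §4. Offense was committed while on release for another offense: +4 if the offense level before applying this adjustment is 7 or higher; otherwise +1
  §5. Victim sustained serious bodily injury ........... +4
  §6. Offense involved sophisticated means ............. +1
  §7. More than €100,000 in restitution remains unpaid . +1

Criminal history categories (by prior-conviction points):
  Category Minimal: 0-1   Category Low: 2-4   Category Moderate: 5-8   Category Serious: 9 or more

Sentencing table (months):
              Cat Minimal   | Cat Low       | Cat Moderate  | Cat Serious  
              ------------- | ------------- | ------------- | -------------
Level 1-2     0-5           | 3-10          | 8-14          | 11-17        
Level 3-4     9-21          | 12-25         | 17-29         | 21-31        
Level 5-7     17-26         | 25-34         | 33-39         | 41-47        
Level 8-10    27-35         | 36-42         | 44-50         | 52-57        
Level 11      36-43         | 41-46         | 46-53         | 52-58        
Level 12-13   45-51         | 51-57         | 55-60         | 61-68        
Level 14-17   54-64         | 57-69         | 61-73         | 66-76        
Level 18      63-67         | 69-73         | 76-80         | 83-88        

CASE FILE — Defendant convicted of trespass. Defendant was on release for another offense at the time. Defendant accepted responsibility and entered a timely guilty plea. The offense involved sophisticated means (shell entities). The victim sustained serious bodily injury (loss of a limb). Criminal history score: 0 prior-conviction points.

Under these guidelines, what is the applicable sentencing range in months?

Base offense level for trespass: 9.
§1 does not apply.
§2 does not apply.
§3 applies: 9 − 3 = 6.
§4 applies (level before this adjustment is 6 < 7, so +1): 6 + 1 = 7.
§5 applies: 7 + 4 = 11.
§6 applies: 11 + 1 = 12.
Final offense level: 12.
Criminal history: 0 prior points → Category Minimal (0-1).
Level 12 falls in the 12-13 band.
Grid: Level 12-13 × Category Minimal = 45-51 months.

45-51 months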